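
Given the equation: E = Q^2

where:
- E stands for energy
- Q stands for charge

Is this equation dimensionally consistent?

No

E (energy) has dimensions [L^2 M T^-2].
Q (charge) has dimensions [I T].

Left side: [L^2 M T^-2]
Right side: [I^2 T^2]

The two sides have different dimensions, so the equation is NOT dimensionally consistent.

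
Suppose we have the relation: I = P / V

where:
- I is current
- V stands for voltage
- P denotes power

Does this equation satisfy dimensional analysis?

Yes

I (current) has dimensions [I].
V (voltage) has dimensions [I^-1 L^2 M T^-3].
P (power) has dimensions [L^2 M T^-3].

Left side: [I]
Right side: [I]

Both sides have the same dimensions, so the equation is dimensionally consistent.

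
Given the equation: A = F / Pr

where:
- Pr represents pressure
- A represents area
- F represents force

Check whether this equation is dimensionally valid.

Yes

Pr (pressure) has dimensions [L^-1 M T^-2].
A (area) has dimensions [L^2].
F (force) has dimensions [L M T^-2].

Left side: [L^2]
Right side: [L^2]

Both sides have the same dimensions, so the equation is dimensionally consistent.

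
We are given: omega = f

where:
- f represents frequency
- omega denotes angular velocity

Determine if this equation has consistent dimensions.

Yes

f (frequency) has dimensions [T^-1].
omega (angular velocity) has dimensions [T^-1].

Left side: [T^-1]
Right side: [T^-1]

Both sides have the same dimensions, so the equation is dimensionally consistent.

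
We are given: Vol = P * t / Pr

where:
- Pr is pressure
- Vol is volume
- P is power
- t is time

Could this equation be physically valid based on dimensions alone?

Yes

Pr (pressure) has dimensions [L^-1 M T^-2].
Vol (volume) has dimensions [L^3].
P (power) has dimensions [L^2 M T^-3].
t (time) has dimensions [T].

Left side: [L^3]
Right side: [L^3]

Both sides have the same dimensions, so the equation is dimensionally consistent.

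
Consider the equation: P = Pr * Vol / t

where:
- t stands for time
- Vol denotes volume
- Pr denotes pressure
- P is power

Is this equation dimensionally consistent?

Yes

t (time) has dimensions [T].
Vol (volume) has dimensions [L^3].
Pr (pressure) has dimensions [L^-1 M T^-2].
P (power) has dimensions [L^2 M T^-3].

Left side: [L^2 M T^-3]
Right side: [L^2 M T^-3]

Both sides have the same dimensions, so the equation is dimensionally consistent.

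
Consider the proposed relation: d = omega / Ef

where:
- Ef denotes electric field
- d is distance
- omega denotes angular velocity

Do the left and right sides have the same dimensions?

No

Ef (electric field) has dimensions [I^-1 L M T^-3].
d (distance) has dimensions [L].
omega (angular velocity) has dimensions [T^-1].

Left side: [L]
Right side: [I L^-1 M^-1 T^2]

The two sides have different dimensions, so the equation is NOT dimensionally consistent.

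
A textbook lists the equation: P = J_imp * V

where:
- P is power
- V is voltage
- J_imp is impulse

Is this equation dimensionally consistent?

No

P (power) has dimensions [L^2 M T^-3].
V (voltage) has dimensions [I^-1 L^2 M T^-3].
J_imp (impulse) has dimensions [L M T^-1].

Left side: [L^2 M T^-3]
Right side: [I^-1 L^3 M^2 T^-4]

The two sides have different dimensions, so the equation is NOT dimensionally consistent.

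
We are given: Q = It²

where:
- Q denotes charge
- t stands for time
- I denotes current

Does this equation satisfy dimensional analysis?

No

Q (charge) has dimensions [I T].
t (time) has dimensions [T].
I (current) has dimensions [I].

Left side: [I T]
Right side: [I T^2]

The two sides have different dimensions, so the equation is NOT dimensionally consistent.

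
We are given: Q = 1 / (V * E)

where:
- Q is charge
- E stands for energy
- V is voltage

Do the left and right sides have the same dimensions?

No

Q (charge) has dimensions [I T].
E (energy) has dimensions [L^2 M T^-2].
V (voltage) has dimensions [I^-1 L^2 M T^-3].

Left side: [I T]
Right side: [I L^-4 M^-2 T^5]

The two sides have different dimensions, so the equation is NOT dimensionally consistent.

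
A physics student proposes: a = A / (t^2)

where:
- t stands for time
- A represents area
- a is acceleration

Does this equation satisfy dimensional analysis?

No

t (time) has dimensions [T].
A (area) has dimensions [L^2].
a (acceleration) has dimensions [L T^-2].

Left side: [L T^-2]
Right side: [L^2 T^-2]

The two sides have different dimensions, so the equation is NOT dimensionally consistent.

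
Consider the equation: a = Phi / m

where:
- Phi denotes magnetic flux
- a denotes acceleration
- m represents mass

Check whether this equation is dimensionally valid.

No

Phi (magnetic flux) has dimensions [I^-1 L^2 M T^-2].
a (acceleration) has dimensions [L T^-2].
m (mass) has dimensions [M].

Left side: [L T^-2]
Right side: [I^-1 L^2 T^-2]

The two sides have different dimensions, so the equation is NOT dimensionally consistent.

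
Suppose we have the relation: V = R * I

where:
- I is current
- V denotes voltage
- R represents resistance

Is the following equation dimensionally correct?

Yes

I (current) has dimensions [I].
V (voltage) has dimensions [I^-1 L^2 M T^-3].
R (resistance) has dimensions [I^-2 L^2 M T^-3].

Left side: [I^-1 L^2 M T^-3]
Right side: [I^-1 L^2 M T^-3]

Both sides have the same dimensions, so the equation is dimensionally consistent.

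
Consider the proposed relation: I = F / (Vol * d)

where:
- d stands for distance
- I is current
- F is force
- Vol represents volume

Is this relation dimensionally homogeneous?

No

d (distance) has dimensions [L].
I (current) has dimensions [I].
F (force) has dimensions [L M T^-2].
Vol (volume) has dimensions [L^3].

Left side: [I]
Right side: [L^-3 M T^-2]

The two sides have different dimensions, so the equation is NOT dimensionally consistent.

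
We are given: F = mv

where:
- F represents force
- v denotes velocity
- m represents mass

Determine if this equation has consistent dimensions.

No

F (force) has dimensions [L M T^-2].
v (velocity) has dimensions [L T^-1].
m (mass) has dimensions [M].

Left side: [L M T^-2]
Right side: [L M T^-1]

The two sides have different dimensions, so the equation is NOT dimensionally consistent.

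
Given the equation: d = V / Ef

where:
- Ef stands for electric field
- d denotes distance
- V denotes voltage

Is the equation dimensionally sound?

Yes

Ef (electric field) has dimensions [I^-1 L M T^-3].
d (distance) has dimensions [L].
V (voltage) has dimensions [I^-1 L^2 M T^-3].

Left side: [L]
Right side: [L]

Both sides have the same dimensions, so the equation is dimensionally consistent.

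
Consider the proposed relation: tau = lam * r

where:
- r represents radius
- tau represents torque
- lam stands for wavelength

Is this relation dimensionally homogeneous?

No

r (radius) has dimensions [L].
tau (torque) has dimensions [L^2 M T^-2].
lam (wavelength) has dimensions [L].

Left side: [L^2 M T^-2]
Right side: [L^2]

The two sides have different dimensions, so the equation is NOT dimensionally consistent.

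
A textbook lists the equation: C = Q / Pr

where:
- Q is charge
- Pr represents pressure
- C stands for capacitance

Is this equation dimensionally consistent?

No

Q (charge) has dimensions [I T].
Pr (pressure) has dimensions [L^-1 M T^-2].
C (capacitance) has dimensions [I^2 L^-2 M^-1 T^4].

Left side: [I^2 L^-2 M^-1 T^4]
Right side: [I L M^-1 T^3]

The two sides have different dimensions, so the equation is NOT dimensionally consistent.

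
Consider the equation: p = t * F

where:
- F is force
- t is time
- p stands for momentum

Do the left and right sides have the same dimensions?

Yes

F (force) has dimensions [L M T^-2].
t (time) has dimensions [T].
p (momentum) has dimensions [L M T^-1].

Left side: [L M T^-1]
Right side: [L M T^-1]

Both sides have the same dimensions, so the equation is dimensionally consistent.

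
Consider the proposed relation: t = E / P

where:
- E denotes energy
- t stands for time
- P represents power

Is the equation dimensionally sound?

Yes

E (energy) has dimensions [L^2 M T^-2].
t (time) has dimensions [T].
P (power) has dimensions [L^2 M T^-3].

Left side: [T]
Right side: [T]

Both sides have the same dimensions, so the equation is dimensionally consistent.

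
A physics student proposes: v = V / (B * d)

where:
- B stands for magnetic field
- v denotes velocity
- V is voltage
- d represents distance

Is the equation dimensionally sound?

Yes

B (magnetic field) has dimensions [I^-1 M T^-2].
v (velocity) has dimensions [L T^-1].
V (voltage) has dimensions [I^-1 L^2 M T^-3].
d (distance) has dimensions [L].

Left side: [L T^-1]
Right side: [L T^-1]

Both sides have the same dimensions, so the equation is dimensionally consistent.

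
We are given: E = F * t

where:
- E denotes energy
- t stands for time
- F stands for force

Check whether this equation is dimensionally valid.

No

E (energy) has dimensions [L^2 M T^-2].
t (time) has dimensions [T].
F (force) has dimensions [L M T^-2].

Left side: [L^2 M T^-2]
Right side: [L M T^-1]

The two sides have different dimensions, so the equation is NOT dimensionally consistent.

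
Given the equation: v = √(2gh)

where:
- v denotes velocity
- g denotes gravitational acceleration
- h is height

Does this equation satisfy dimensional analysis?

Yes

v (velocity) has dimensions [L T^-1].
g (gravitational acceleration) has dimensions [L T^-2].
h (height) has dimensions [L].

Left side: [L T^-1]
Right side: [L T^-1]

Both sides have the same dimensions, so the equation is dimensionally consistent.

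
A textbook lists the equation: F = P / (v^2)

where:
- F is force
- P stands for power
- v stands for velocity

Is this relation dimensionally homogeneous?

No

F (force) has dimensions [L M T^-2].
P (power) has dimensions [L^2 M T^-3].
v (velocity) has dimensions [L T^-1].

Left side: [L M T^-2]
Right side: [M T^-1]

The two sides have different dimensions, so the equation is NOT dimensionally consistent.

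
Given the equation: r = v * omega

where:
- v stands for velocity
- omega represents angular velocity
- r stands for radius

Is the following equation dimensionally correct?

No

v (velocity) has dimensions [L T^-1].
omega (angular velocity) has dimensions [T^-1].
r (radius) has dimensions [L].

Left side: [L]
Right side: [L T^-2]

The two sides have different dimensions, so the equation is NOT dimensionally consistent.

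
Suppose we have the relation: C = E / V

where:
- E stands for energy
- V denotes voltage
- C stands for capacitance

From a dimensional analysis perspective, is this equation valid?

No

E (energy) has dimensions [L^2 M T^-2].
V (voltage) has dimensions [I^-1 L^2 M T^-3].
C (capacitance) has dimensions [I^2 L^-2 M^-1 T^4].

Left side: [I^2 L^-2 M^-1 T^4]
Right side: [I T]

The two sides have different dimensions, so the equation is NOT dimensionally consistent.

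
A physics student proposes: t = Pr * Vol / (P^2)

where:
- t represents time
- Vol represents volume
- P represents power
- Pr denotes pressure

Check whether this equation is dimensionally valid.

No

t (time) has dimensions [T].
Vol (volume) has dimensions [L^3].
P (power) has dimensions [L^2 M T^-3].
Pr (pressure) has dimensions [L^-1 M T^-2].

Left side: [T]
Right side: [L^-2 M^-1 T^4]

The two sides have different dimensions, so the equation is NOT dimensionally consistent.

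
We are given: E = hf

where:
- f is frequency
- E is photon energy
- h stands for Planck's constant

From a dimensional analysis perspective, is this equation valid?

Yes

f (frequency) has dimensions [T^-1].
E (photon energy) has dimensions [L^2 M T^-2].
h (Planck's constant) has dimensions [L^2 M T^-1].

Left side: [L^2 M T^-2]
Right side: [L^2 M T^-2]

Both sides have the same dimensions, so the equation is dimensionally consistent.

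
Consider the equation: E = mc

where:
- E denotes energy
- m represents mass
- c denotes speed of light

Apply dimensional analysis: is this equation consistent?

No

E (energy) has dimensions [L^2 M T^-2].
m (mass) has dimensions [M].
c (speed of light) has dimensions [L T^-1].

Left side: [L^2 M T^-2]
Right side: [L M T^-1]

The two sides have different dimensions, so the equation is NOT dimensionally consistent.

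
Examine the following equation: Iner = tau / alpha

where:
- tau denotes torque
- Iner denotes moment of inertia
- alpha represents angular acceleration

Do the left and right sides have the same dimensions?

Yes

tau (torque) has dimensions [L^2 M T^-2].
Iner (moment of inertia) has dimensions [L^2 M].
alpha (angular acceleration) has dimensions [T^-2].

Left side: [L^2 M]
Right side: [L^2 M]

Both sides have the same dimensions, so the equation is dimensionally consistent.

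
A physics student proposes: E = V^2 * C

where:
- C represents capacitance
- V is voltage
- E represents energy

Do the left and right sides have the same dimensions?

Yes

C (capacitance) has dimensions [I^2 L^-2 M^-1 T^4].
V (voltage) has dimensions [I^-1 L^2 M T^-3].
E (energy) has dimensions [L^2 M T^-2].

Left side: [L^2 M T^-2]
Right side: [L^2 M T^-2]

Both sides have the same dimensions, so the equation is dimensionally consistent.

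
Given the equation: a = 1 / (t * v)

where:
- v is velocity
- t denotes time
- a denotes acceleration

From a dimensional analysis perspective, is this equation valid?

No

v (velocity) has dimensions [L T^-1].
t (time) has dimensions [T].
a (acceleration) has dimensions [L T^-2].

Left side: [L T^-2]
Right side: [L^-1]

The two sides have different dimensions, so the equation is NOT dimensionally consistent.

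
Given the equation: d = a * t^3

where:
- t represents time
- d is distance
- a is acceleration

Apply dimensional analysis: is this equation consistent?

No

t (time) has dimensions [T].
d (distance) has dimensions [L].
a (acceleration) has dimensions [L T^-2].

Left side: [L]
Right side: [L T]

The two sides have different dimensions, so the equation is NOT dimensionally consistent.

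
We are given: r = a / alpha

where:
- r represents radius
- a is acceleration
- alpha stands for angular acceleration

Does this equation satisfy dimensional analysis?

Yes

r (radius) has dimensions [L].
a (acceleration) has dimensions [L T^-2].
alpha (angular acceleration) has dimensions [T^-2].

Left side: [L]
Right side: [L]

Both sides have the same dimensions, so the equation is dimensionally consistent.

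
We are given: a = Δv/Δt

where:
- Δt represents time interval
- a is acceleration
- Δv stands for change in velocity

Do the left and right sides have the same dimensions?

Yes

Δt (time interval) has dimensions [T].
a (acceleration) has dimensions [L T^-2].
Δv (change in velocity) has dimensions [L T^-1].

Left side: [L T^-2]
Right side: [L T^-2]

Both sides have the same dimensions, so the equation is dimensionally consistent.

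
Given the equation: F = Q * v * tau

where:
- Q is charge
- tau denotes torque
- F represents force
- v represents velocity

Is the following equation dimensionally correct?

No

Q (charge) has dimensions [I T].
tau (torque) has dimensions [L^2 M T^-2].
F (force) has dimensions [L M T^-2].
v (velocity) has dimensions [L T^-1].

Left side: [L M T^-2]
Right side: [I L^3 M T^-2]

The two sides have different dimensions, so the equation is NOT dimensionally consistent.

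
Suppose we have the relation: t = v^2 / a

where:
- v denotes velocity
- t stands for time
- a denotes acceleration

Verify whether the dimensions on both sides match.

No

v (velocity) has dimensions [L T^-1].
t (time) has dimensions [T].
a (acceleration) has dimensions [L T^-2].

Left side: [T]
Right side: [L]

The two sides have different dimensions, so the equation is NOT dimensionally consistent.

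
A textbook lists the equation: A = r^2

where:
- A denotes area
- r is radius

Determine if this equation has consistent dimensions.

Yes

A (area) has dimensions [L^2].
r (radius) has dimensions [L].

Left side: [L^2]
Right side: [L^2]

Both sides have the same dimensions, so the equation is dimensionally consistent.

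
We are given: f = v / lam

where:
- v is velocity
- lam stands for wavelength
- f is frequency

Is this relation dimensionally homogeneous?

Yes

v (velocity) has dimensions [L T^-1].
lam (wavelength) has dimensions [L].
f (frequency) has dimensions [T^-1].

Left side: [T^-1]
Right side: [T^-1]

Both sides have the same dimensions, so the equation is dimensionally consistent.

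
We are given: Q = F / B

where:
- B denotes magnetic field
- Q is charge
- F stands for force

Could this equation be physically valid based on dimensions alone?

No

B (magnetic field) has dimensions [I^-1 M T^-2].
Q (charge) has dimensions [I T].
F (force) has dimensions [L M T^-2].

Left side: [I T]
Right side: [I L]

The two sides have different dimensions, so the equation is NOT dimensionally consistent.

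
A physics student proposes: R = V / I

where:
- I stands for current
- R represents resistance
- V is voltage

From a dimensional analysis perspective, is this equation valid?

Yes

I (current) has dimensions [I].
R (resistance) has dimensions [I^-2 L^2 M T^-3].
V (voltage) has dimensions [I^-1 L^2 M T^-3].

Left side: [I^-2 L^2 M T^-3]
Right side: [I^-2 L^2 M T^-3]

Both sides have the same dimensions, so the equation is dimensionally consistent.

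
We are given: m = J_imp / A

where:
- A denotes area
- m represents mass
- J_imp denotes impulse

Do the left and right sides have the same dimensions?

No

A (area) has dimensions [L^2].
m (mass) has dimensions [M].
J_imp (impulse) has dimensions [L M T^-1].

Left side: [M]
Right side: [L^-1 M T^-1]

The two sides have different dimensions, so the equation is NOT dimensionally consistent.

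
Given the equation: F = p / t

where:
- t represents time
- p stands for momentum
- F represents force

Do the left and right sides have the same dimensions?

Yes

t (time) has dimensions [T].
p (momentum) has dimensions [L M T^-1].
F (force) has dimensions [L M T^-2].

Left side: [L M T^-2]
Right side: [L M T^-2]

Both sides have the same dimensions, so the equation is dimensionally consistent.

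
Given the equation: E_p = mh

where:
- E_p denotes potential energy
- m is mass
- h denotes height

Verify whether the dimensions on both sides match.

No

E_p (potential energy) has dimensions [L^2 M T^-2].
m (mass) has dimensions [M].
h (height) has dimensions [L].

Left side: [L^2 M T^-2]
Right side: [L M]

The two sides have different dimensions, so the equation is NOT dimensionally consistent.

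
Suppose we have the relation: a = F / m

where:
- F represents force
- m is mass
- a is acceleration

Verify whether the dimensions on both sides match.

Yes

F (force) has dimensions [L M T^-2].
m (mass) has dimensions [M].
a (acceleration) has dimensions [L T^-2].

Left side: [L T^-2]
Right side: [L T^-2]

Both sides have the same dimensions, so the equation is dimensionally consistent.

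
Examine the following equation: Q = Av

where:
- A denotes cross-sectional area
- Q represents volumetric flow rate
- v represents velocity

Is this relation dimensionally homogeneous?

Yes

A (cross-sectional area) has dimensions [L^2].
Q (volumetric flow rate) has dimensions [L^3 T^-1].
v (velocity) has dimensions [L T^-1].

Left side: [L^3 T^-1]
Right side: [L^3 T^-1]

Both sides have the same dimensions, so the equation is dimensionally consistent.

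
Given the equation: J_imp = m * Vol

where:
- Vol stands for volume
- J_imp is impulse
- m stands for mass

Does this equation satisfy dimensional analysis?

No

Vol (volume) has dimensions [L^3].
J_imp (impulse) has dimensions [L M T^-1].
m (mass) has dimensions [M].

Left side: [L M T^-1]
Right side: [L^3 M]

The two sides have different dimensions, so the equation is NOT dimensionally consistent.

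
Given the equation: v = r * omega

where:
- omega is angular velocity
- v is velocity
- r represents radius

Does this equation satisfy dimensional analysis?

Yes

omega (angular velocity) has dimensions [T^-1].
v (velocity) has dimensions [L T^-1].
r (radius) has dimensions [L].

Left side: [L T^-1]
Right side: [L T^-1]

Both sides have the same dimensions, so the equation is dimensionally consistent.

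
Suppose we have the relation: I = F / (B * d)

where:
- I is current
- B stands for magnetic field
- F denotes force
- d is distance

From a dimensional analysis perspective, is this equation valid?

Yes

I (current) has dimensions [I].
B (magnetic field) has dimensions [I^-1 M T^-2].
F (force) has dimensions [L M T^-2].
d (distance) has dimensions [L].

Left side: [I]
Right side: [I]

Both sides have the same dimensions, so the equation is dimensionally consistent.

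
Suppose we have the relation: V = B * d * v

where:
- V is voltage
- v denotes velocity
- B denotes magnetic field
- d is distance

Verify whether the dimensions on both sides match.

Yes

V (voltage) has dimensions [I^-1 L^2 M T^-3].
v (velocity) has dimensions [L T^-1].
B (magnetic field) has dimensions [I^-1 M T^-2].
d (distance) has dimensions [L].

Left side: [I^-1 L^2 M T^-3]
Right side: [I^-1 L^2 M T^-3]

Both sides have the same dimensions, so the equation is dimensionally consistent.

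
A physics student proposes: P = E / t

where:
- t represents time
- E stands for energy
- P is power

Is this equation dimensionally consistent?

Yes

t (time) has dimensions [T].
E (energy) has dimensions [L^2 M T^-2].
P (power) has dimensions [L^2 M T^-3].

Left side: [L^2 M T^-3]
Right side: [L^2 M T^-3]

Both sides have the same dimensions, so the equation is dimensionally consistent.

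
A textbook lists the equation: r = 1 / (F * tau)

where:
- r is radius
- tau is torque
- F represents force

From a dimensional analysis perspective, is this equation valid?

No

r (radius) has dimensions [L].
tau (torque) has dimensions [L^2 M T^-2].
F (force) has dimensions [L M T^-2].

Left side: [L]
Right side: [L^-3 M^-2 T^4]

The two sides have different dimensions, so the equation is NOT dimensionally consistent.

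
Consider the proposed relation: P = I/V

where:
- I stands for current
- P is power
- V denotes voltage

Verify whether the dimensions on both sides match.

No

I (current) has dimensions [I].
P (power) has dimensions [L^2 M T^-3].
V (voltage) has dimensions [I^-1 L^2 M T^-3].

Left side: [L^2 M T^-3]
Right side: [I^2 L^-2 M^-1 T^3]

The two sides have different dimensions, so the equation is NOT dimensionally consistent.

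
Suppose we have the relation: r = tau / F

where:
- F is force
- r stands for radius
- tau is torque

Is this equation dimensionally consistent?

Yes

F (force) has dimensions [L M T^-2].
r (radius) has dimensions [L].
tau (torque) has dimensions [L^2 M T^-2].

Left side: [L]
Right side: [L]

Both sides have the same dimensions, so the equation is dimensionally consistent.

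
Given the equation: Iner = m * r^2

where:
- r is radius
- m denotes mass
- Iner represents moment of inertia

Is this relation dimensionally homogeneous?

Yes

r (radius) has dimensions [L].
m (mass) has dimensions [M].
Iner (moment of inertia) has dimensions [L^2 M].

Left side: [L^2 M]
Right side: [L^2 M]

Both sides have the same dimensions, so the equation is dimensionally consistent.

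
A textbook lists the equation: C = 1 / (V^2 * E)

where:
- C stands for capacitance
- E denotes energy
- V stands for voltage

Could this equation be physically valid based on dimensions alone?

No

C (capacitance) has dimensions [I^2 L^-2 M^-1 T^4].
E (energy) has dimensions [L^2 M T^-2].
V (voltage) has dimensions [I^-1 L^2 M T^-3].

Left side: [I^2 L^-2 M^-1 T^4]
Right side: [I^2 L^-6 M^-3 T^8]

The two sides have different dimensions, so the equation is NOT dimensionally consistent.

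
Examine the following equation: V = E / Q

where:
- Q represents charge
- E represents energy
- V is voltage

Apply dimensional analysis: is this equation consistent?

Yes

Q (charge) has dimensions [I T].
E (energy) has dimensions [L^2 M T^-2].
V (voltage) has dimensions [I^-1 L^2 M T^-3].

Left side: [I^-1 L^2 M T^-3]
Right side: [I^-1 L^2 M T^-3]

Both sides have the same dimensions, so the equation is dimensionally consistent.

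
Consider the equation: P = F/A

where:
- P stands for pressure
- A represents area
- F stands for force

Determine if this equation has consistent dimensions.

Yes

P (pressure) has dimensions [L^-1 M T^-2].
A (area) has dimensions [L^2].
F (force) has dimensions [L M T^-2].

Left side: [L^-1 M T^-2]
Right side: [L^-1 M T^-2]

Both sides have the same dimensions, so the equation is dimensionally consistent.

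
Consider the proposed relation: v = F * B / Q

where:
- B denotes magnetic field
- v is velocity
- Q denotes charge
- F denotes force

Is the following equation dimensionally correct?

No

B (magnetic field) has dimensions [I^-1 M T^-2].
v (velocity) has dimensions [L T^-1].
Q (charge) has dimensions [I T].
F (force) has dimensions [L M T^-2].

Left side: [L T^-1]
Right side: [I^-2 L M^2 T^-5]

The two sides have different dimensions, so the equation is NOT dimensionally consistent.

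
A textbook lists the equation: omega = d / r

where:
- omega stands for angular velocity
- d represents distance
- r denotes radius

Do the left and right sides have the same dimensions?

No

omega (angular velocity) has dimensions [T^-1].
d (distance) has dimensions [L].
r (radius) has dimensions [L].

Left side: [T^-1]
Right side: [dimensionless]

The two sides have different dimensions, so the equation is NOT dimensionally consistent.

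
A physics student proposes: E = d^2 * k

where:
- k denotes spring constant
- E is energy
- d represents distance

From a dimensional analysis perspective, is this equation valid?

Yes

k (spring constant) has dimensions [M T^-2].
E (energy) has dimensions [L^2 M T^-2].
d (distance) has dimensions [L].

Left side: [L^2 M T^-2]
Right side: [L^2 M T^-2]

Both sides have the same dimensions, so the equation is dimensionally consistent.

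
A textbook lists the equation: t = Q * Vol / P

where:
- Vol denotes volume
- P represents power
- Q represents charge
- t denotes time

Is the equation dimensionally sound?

No

Vol (volume) has dimensions [L^3].
P (power) has dimensions [L^2 M T^-3].
Q (charge) has dimensions [I T].
t (time) has dimensions [T].

Left side: [T]
Right side: [I L M^-1 T^4]

The two sides have different dimensions, so the equation is NOT dimensionally consistent.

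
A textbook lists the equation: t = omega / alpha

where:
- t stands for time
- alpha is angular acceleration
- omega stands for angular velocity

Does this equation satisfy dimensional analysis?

Yes

t (time) has dimensions [T].
alpha (angular acceleration) has dimensions [T^-2].
omega (angular velocity) has dimensions [T^-1].

Left side: [T]
Right side: [T]

Both sides have the same dimensions, so the equation is dimensionally consistent.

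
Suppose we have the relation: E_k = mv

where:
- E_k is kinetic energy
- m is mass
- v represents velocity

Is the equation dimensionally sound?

No

E_k (kinetic energy) has dimensions [L^2 M T^-2].
m (mass) has dimensions [M].
v (velocity) has dimensions [L T^-1].

Left side: [L^2 M T^-2]
Right side: [L M T^-1]

The two sides have different dimensions, so the equation is NOT dimensionally consistent.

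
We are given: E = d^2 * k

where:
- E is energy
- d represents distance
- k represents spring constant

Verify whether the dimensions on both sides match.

Yes

E (energy) has dimensions [L^2 M T^-2].
d (distance) has dimensions [L].
k (spring constant) has dimensions [M T^-2].

Left side: [L^2 M T^-2]
Right side: [L^2 M T^-2]

Both sides have the same dimensions, so the equation is dimensionally consistent.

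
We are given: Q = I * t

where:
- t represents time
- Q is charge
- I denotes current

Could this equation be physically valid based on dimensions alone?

Yes

t (time) has dimensions [T].
Q (charge) has dimensions [I T].
I (current) has dimensions [I].

Left side: [I T]
Right side: [I T]

Both sides have the same dimensions, so the equation is dimensionally consistent.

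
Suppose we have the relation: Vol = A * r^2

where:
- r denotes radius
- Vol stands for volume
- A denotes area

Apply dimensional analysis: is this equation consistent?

No

r (radius) has dimensions [L].
Vol (volume) has dimensions [L^3].
A (area) has dimensions [L^2].

Left side: [L^3]
Right side: [L^4]

The two sides have different dimensions, so the equation is NOT dimensionally consistent.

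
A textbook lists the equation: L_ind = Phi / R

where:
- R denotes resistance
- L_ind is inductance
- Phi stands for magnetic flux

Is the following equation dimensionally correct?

No

R (resistance) has dimensions [I^-2 L^2 M T^-3].
L_ind (inductance) has dimensions [I^-2 L^2 M T^-2].
Phi (magnetic flux) has dimensions [I^-1 L^2 M T^-2].

Left side: [I^-2 L^2 M T^-2]
Right side: [I T]

The two sides have different dimensions, so the equation is NOT dimensionally consistent.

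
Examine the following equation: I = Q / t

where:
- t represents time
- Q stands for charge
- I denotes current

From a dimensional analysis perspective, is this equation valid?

Yes

t (time) has dimensions [T].
Q (charge) has dimensions [I T].
I (current) has dimensions [I].

Left side: [I]
Right side: [I]

Both sides have the same dimensions, so the equation is dimensionally consistent.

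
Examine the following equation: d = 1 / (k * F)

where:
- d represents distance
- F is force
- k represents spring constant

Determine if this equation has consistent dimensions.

No

d (distance) has dimensions [L].
F (force) has dimensions [L M T^-2].
k (spring constant) has dimensions [M T^-2].

Left side: [L]
Right side: [L^-1 M^-2 T^4]

The two sides have different dimensions, so the equation is NOT dimensionally consistent.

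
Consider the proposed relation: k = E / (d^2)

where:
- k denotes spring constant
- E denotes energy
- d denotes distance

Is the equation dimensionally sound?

Yes

k (spring constant) has dimensions [M T^-2].
E (energy) has dimensions [L^2 M T^-2].
d (distance) has dimensions [L].

Left side: [M T^-2]
Right side: [M T^-2]

Both sides have the same dimensions, so the equation is dimensionally consistent.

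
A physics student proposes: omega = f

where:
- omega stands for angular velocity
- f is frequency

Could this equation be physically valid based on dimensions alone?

Yes

omega (angular velocity) has dimensions [T^-1].
f (frequency) has dimensions [T^-1].

Left side: [T^-1]
Right side: [T^-1]

Both sides have the same dimensions, so the equation is dimensionally consistent.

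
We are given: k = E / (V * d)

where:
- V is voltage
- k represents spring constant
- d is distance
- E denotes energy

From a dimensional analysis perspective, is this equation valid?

No

V (voltage) has dimensions [I^-1 L^2 M T^-3].
k (spring constant) has dimensions [M T^-2].
d (distance) has dimensions [L].
E (energy) has dimensions [L^2 M T^-2].

Left side: [M T^-2]
Right side: [I L^-1 T]

The two sides have different dimensions, so the equation is NOT dimensionally consistent.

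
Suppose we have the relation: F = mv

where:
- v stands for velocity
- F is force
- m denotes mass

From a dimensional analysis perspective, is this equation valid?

No

v (velocity) has dimensions [L T^-1].
F (force) has dimensions [L M T^-2].
m (mass) has dimensions [M].

Left side: [L M T^-2]
Right side: [L M T^-1]

The two sides have different dimensions, so the equation is NOT dimensionally consistent.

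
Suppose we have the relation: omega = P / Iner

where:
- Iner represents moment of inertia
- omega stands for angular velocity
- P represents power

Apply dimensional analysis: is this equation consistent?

No

Iner (moment of inertia) has dimensions [L^2 M].
omega (angular velocity) has dimensions [T^-1].
P (power) has dimensions [L^2 M T^-3].

Left side: [T^-1]
Right side: [T^-3]

The two sides have different dimensions, so the equation is NOT dimensionally consistent.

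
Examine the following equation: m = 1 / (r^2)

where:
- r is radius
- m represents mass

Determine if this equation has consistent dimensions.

No

r (radius) has dimensions [L].
m (mass) has dimensions [M].

Left side: [M]
Right side: [L^-2]

The two sides have different dimensions, so the equation is NOT dimensionally consistent.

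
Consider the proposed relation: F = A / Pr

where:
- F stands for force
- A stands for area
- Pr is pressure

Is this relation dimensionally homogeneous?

No

F (force) has dimensions [L M T^-2].
A (area) has dimensions [L^2].
Pr (pressure) has dimensions [L^-1 M T^-2].

Left side: [L M T^-2]
Right side: [L^3 M^-1 T^2]

The two sides have different dimensions, so the equation is NOT dimensionally consistent.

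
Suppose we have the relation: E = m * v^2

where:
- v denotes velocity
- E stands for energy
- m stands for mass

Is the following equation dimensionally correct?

Yes

v (velocity) has dimensions [L T^-1].
E (energy) has dimensions [L^2 M T^-2].
m (mass) has dimensions [M].

Left side: [L^2 M T^-2]
Right side: [L^2 M T^-2]

Both sides have the same dimensions, so the equation is dimensionally consistent.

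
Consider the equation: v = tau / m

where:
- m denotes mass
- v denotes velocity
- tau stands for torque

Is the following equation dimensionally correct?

No

m (mass) has dimensions [M].
v (velocity) has dimensions [L T^-1].
tau (torque) has dimensions [L^2 M T^-2].

Left side: [L T^-1]
Right side: [L^2 T^-2]

The two sides have different dimensions, so the equation is NOT dimensionally consistent.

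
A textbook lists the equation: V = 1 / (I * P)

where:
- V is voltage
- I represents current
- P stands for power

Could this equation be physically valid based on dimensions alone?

No

V (voltage) has dimensions [I^-1 L^2 M T^-3].
I (current) has dimensions [I].
P (power) has dimensions [L^2 M T^-3].

Left side: [I^-1 L^2 M T^-3]
Right side: [I^-1 L^-2 M^-1 T^3]

The two sides have different dimensions, so the equation is NOT dimensionally consistent.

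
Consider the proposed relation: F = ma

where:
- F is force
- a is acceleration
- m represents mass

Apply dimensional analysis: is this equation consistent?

Yes

F (force) has dimensions [L M T^-2].
a (acceleration) has dimensions [L T^-2].
m (mass) has dimensions [M].

Left side: [L M T^-2]
Right side: [L M T^-2]

Both sides have the same dimensions, so the equation is dimensionally consistent.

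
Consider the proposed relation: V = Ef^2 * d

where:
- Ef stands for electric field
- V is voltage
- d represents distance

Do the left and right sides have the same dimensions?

No

Ef (electric field) has dimensions [I^-1 L M T^-3].
V (voltage) has dimensions [I^-1 L^2 M T^-3].
d (distance) has dimensions [L].

Left side: [I^-1 L^2 M T^-3]
Right side: [I^-2 L^3 M^2 T^-6]

The two sides have different dimensions, so the equation is NOT dimensionally consistent.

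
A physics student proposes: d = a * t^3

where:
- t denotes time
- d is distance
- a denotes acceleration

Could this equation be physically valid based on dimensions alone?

No

t (time) has dimensions [T].
d (distance) has dimensions [L].
a (acceleration) has dimensions [L T^-2].

Left side: [L]
Right side: [L T]

The two sides have different dimensions, so the equation is NOT dimensionally consistent.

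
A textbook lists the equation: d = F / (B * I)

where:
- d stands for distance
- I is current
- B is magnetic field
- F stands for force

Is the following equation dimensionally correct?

Yes

d (distance) has dimensions [L].
I (current) has dimensions [I].
B (magnetic field) has dimensions [I^-1 M T^-2].
F (force) has dimensions [L M T^-2].

Left side: [L]
Right side: [L]

Both sides have the same dimensions, so the equation is dimensionally consistent.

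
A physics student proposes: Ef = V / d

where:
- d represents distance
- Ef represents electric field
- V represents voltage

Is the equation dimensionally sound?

Yes

d (distance) has dimensions [L].
Ef (electric field) has dimensions [I^-1 L M T^-3].
V (voltage) has dimensions [I^-1 L^2 M T^-3].

Left side: [I^-1 L M T^-3]
Right side: [I^-1 L M T^-3]

Both sides have the same dimensions, so the equation is dimensionally consistent.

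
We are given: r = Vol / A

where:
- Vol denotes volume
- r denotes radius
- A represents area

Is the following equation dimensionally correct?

Yes

Vol (volume) has dimensions [L^3].
r (radius) has dimensions [L].
A (area) has dimensions [L^2].

Left side: [L]
Right side: [L]

Both sides have the same dimensions, so the equation is dimensionally consistent.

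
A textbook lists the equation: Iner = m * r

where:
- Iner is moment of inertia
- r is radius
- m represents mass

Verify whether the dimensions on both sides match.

No

Iner (moment of inertia) has dimensions [L^2 M].
r (radius) has dimensions [L].
m (mass) has dimensions [M].

Left side: [L^2 M]
Right side: [L M]

The two sides have different dimensions, so the equation is NOT dimensionally consistent.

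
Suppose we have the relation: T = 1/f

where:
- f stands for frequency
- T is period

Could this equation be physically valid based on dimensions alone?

Yes

f (frequency) has dimensions [T^-1].
T (period) has dimensions [T].

Left side: [T]
Right side: [T]

Both sides have the same dimensions, so the equation is dimensionally consistent.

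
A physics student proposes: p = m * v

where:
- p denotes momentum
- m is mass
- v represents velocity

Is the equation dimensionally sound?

Yes

p (momentum) has dimensions [L M T^-1].
m (mass) has dimensions [M].
v (velocity) has dimensions [L T^-1].

Left side: [L M T^-1]
Right side: [L M T^-1]

Both sides have the same dimensions, so the equation is dimensionally consistent.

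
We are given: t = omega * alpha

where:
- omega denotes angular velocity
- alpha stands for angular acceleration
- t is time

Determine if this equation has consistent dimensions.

No

omega (angular velocity) has dimensions [T^-1].
alpha (angular acceleration) has dimensions [T^-2].
t (time) has dimensions [T].

Left side: [T]
Right side: [T^-3]

The two sides have different dimensions, so the equation is NOT dimensionally consistent.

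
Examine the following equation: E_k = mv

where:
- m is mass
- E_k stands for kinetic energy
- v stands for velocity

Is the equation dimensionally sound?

No

m (mass) has dimensions [M].
E_k (kinetic energy) has dimensions [L^2 M T^-2].
v (velocity) has dimensions [L T^-1].

Left side: [L^2 M T^-2]
Right side: [L M T^-1]

The two sides have different dimensions, so the equation is NOT dimensionally consistent.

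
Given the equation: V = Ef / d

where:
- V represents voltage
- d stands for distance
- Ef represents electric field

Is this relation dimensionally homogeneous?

No

V (voltage) has dimensions [I^-1 L^2 M T^-3].
d (distance) has dimensions [L].
Ef (electric field) has dimensions [I^-1 L M T^-3].

Left side: [I^-1 L^2 M T^-3]
Right side: [I^-1 M T^-3]

The two sides have different dimensions, so the equation is NOT dimensionally consistent.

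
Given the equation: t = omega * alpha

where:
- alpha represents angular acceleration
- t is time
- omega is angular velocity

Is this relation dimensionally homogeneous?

No

alpha (angular acceleration) has dimensions [T^-2].
t (time) has dimensions [T].
omega (angular velocity) has dimensions [T^-1].

Left side: [T]
Right side: [T^-3]

The two sides have different dimensions, so the equation is NOT dimensionally consistent.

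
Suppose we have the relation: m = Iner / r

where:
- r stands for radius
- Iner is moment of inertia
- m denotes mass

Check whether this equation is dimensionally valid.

No

r (radius) has dimensions [L].
Iner (moment of inertia) has dimensions [L^2 M].
m (mass) has dimensions [M].

Left side: [M]
Right side: [L M]

The two sides have different dimensions, so the equation is NOT dimensionally consistent.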